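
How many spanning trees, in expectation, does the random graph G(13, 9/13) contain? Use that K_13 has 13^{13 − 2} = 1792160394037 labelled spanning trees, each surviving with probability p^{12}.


K_13 has 13^{13 − 2} = 1792160394037 labelled spanning trees.
For each such spanning tree H, let X_H = 1 if all 12 edges of H are present in G. Then P[X_H = 1] = p^{12} = (9/13)^{12} = 282429536481/23298085122481.
By linearity of expectation: E[X] = Σ_H E[X_H] = 1792160394037 · p^{12} = 1792160394037 · 282429536481/23298085122481 = 282429536481/13.
Numerically: E[X] ≈ 2.173e+10.

E[X] = 1792160394037 · (9/13)^{12} = 282429536481/13 ≈ 2.173e+10.


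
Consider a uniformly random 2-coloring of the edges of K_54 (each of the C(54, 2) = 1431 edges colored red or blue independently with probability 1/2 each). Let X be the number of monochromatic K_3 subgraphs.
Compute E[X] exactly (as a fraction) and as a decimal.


Let X = Σ_S X_S over the C(54, 3) = 24804 subsets S of size 3, where X_S = 1 if the K_3 on S is monochromatic.
For a fixed S, the K_3 on S has C(3, 2) = 3 edges. P[all 3 edges red] = (1/2)^3, and likewise for blue, so P[monochromatic] = 2·(1/2)^3 = 2^{1 − 3} = 1/4.
By linearity: E[X] = C(54, 3) · 2^{1 − 3} = 24804 · 1/4 = 6201.
Numerically: E[X] ≈ 6201.0000.

E[X] = C(54,3)·2^(1−C(3,2)) = 6201 ≈ 6201.0000.


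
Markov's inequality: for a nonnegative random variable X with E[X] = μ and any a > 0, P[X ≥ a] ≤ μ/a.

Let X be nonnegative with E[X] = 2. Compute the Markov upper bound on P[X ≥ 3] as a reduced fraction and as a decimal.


μ = E[X] = 2, a = 3.
Markov: P[X ≥ 3] ≤ μ/a = (2)/3 = 2/3.
Numerically: ≈ 0.6667.
(Since a = 3 > μ = 2.0000, the bound 2/3 is < 1 and informative.)

P[X ≥ 3] ≤ 2/3 ≈ 0.6667.


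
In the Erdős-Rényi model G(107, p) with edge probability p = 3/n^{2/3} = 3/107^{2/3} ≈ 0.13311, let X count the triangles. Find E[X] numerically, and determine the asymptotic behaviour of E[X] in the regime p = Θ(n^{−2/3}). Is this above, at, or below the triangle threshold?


Number of potential triangles: C(107, 3) = 198485.
Each occurs with probability p³ ≈ (0.13311)³ ≈ 2.3582846e-03.
By linearity: E[X] = C(107, 3)·p³ ≈ 198485 · 2.3582846e-03 ≈ 468.08411.
Since α = 2/3 < 1, p = c/n^{2/3} ≫ 1/n is above the triangle threshold p ~ 1/n. Asymptotically E[X] ~ (c³/6)·n^{3(1−α)} = (3³/6)·n^{1} → ∞; triangles are abundant w.h.p.

E[X] ≈ 468.08411; in regime p = Θ(1/n^{2/3}) E[X] diverges (above the triangle threshold p ~ 1/n).


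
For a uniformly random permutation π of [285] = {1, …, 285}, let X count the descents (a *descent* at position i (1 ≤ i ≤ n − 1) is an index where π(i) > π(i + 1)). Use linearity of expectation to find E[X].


Write X = Σ X_I over i = 1, …, 284, with X_I the indicator of one descent.
There are 284 indicators.
For each fixed i, the pair (π(i), π(i+1)) is a uniformly random ordered pair of distinct values from {1, …, 285}; by symmetry P[π(i) > π(i+1)] = 1/2.
By linearity: E[X] = 284 · (1/2) = (285 − 1) · (1/2) = 142 ≈ 142.000.

E[X] = 142 = 142.000.


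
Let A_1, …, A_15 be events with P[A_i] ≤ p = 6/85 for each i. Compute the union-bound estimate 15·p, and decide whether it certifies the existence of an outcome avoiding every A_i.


Union bound: P[∪_{i=1}^{15} A_i] ≤ Σ_i P[A_i] ≤ 15·p = 15·(6/85) = 18/17.
Numerically: 18/17 ≈ 1.059.
Is 18/17 < 1? NO.
Since the bound 18/17 is ≥ 1, the union bound is uninformative here; it does NOT by itself certify existence.

15·p = 18/17 ≈ 1.059; existence NOT certified by the union bound.


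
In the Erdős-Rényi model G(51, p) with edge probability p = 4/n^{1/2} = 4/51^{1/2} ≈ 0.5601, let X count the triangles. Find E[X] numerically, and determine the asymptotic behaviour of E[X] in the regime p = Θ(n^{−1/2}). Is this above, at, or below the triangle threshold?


Number of potential triangles: C(51, 3) = 20825.
Each occurs with probability p³ ≈ (0.5601)³ ≈ 1.757214e-01.
By linearity: E[X] = C(51, 3)·p³ ≈ 20825 · 1.757214e-01 ≈ 3659.3986.
Since α = 1/2 < 1, p = c/n^{1/2} ≫ 1/n is above the triangle threshold p ~ 1/n. Asymptotically E[X] ~ (c³/6)·n^{3(1−α)} = (4³/6)·n^{1.5} → ∞; triangles are abundant w.h.p.

E[X] ≈ 3659.3986; in regime p = Θ(1/n^{1/2}) E[X] diverges (above the triangle threshold p ~ 1/n).


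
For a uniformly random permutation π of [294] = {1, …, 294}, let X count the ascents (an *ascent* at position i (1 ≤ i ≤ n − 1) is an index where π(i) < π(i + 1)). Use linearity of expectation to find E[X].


Write X = Σ X_I over i = 1, …, 293, with X_I the indicator of one ascent.
There are 293 indicators.
For each fixed i, the pair (π(i), π(i+1)) is a uniformly random ordered pair of distinct values from {1, …, 294}; by symmetry P[π(i) < π(i+1)] = 1/2.
By linearity: E[X] = 293 · (1/2) = (294 − 1) · (1/2) = 293/2 ≈ 146.50000.

E[X] = 293/2 = 146.50000.


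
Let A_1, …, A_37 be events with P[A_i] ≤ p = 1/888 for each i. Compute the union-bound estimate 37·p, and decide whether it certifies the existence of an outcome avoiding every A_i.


Union bound: P[∪_{i=1}^{37} A_i] ≤ Σ_i P[A_i] ≤ 37·p = 37·(1/888) = 1/24.
Numerically: 1/24 ≈ 0.0417.
Is 1/24 < 1? YES.
Since P[∪ A_i] ≤ 1/24 < 1, the complement has P[∩ A_i^c] ≥ 1 − 1/24 = 23/24 > 0, so some outcome avoids every A_i.

37·p = 1/24 ≈ 0.0417; existence CERTIFIED by the union bound.


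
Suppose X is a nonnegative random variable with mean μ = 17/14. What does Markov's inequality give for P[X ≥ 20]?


μ = E[X] = 17/14, a = 20.
Markov: P[X ≥ 20] ≤ μ/a = (17/14)/20 = 17/280.
Numerically: ≈ 0.061.
(Since a = 20 > μ = 1.214, the bound 17/280 is < 1 and informative.)

P[X ≥ 20] ≤ 17/280 ≈ 0.061.


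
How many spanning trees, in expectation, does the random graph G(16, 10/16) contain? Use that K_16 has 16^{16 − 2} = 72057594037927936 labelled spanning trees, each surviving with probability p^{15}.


K_16 has 16^{16 − 2} = 72057594037927936 labelled spanning trees.
For each such spanning tree H, let X_H = 1 if all 15 edges of H are present in G. Then P[X_H = 1] = p^{15} = (5/8)^{15} = 30517578125/35184372088832.
By linearity of expectation: E[X] = Σ_H E[X_H] = 72057594037927936 · p^{15} = 72057594037927936 · 30517578125/35184372088832 = 62500000000000.
Numerically: E[X] ≈ 6.25e+13.

E[X] = 72057594037927936 · (5/8)^{15} = 62500000000000 ≈ 6.25e+13.


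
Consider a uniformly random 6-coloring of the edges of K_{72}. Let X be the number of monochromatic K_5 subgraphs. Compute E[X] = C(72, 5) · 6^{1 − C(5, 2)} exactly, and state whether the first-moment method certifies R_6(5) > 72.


E[X] = C(72, 5) · 6^{1 − 10} = 13991544 · 6^{−9} = 13991544/10077696.
As a reduced fraction: E[X] = 194327/139968 ≈ 1.3884.
Is E[X] < 1? NO.
Since E[X] ≥ 1, the first-moment bound is inconclusive at n = 72; it does NOT by itself certify R_6(5) > 72.

E[X] = 194327/139968 ≈ 1.3884; E[X] ≥ 1; first-moment method inconclusive here.


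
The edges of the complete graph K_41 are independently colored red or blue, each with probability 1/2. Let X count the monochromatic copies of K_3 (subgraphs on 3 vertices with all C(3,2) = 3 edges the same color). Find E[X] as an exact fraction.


Let X = Σ_S X_S over the C(41, 3) = 10660 subsets S of size 3, where X_S = 1 if the K_3 on S is monochromatic.
For a fixed S, the K_3 on S has C(3, 2) = 3 edges. P[all 3 edges red] = (1/2)^3, and likewise for blue, so P[monochromatic] = 2·(1/2)^3 = 2^{1 − 3} = 1/4.
By linearity: E[X] = C(41, 3) · 2^{1 − 3} = 10660 · 1/4 = 2665.
Numerically: E[X] ≈ 2665.0000.

E[X] = C(41,3)·2^(1−C(3,2)) = 2665 ≈ 2665.0000.


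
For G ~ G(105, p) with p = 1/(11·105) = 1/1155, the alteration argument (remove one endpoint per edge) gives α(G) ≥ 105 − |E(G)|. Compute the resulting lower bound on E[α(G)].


E[|E(G)|] = C(105, 2)·p = 5460 · (1/1155) = 52/11.
E[α(G)] ≥ n − E[|E(G)|] = 105 − 52/11 = 1103/11.
Numerically: ≈ 100.2727.
(This is only a lower bound; the true E[α(G)] may be larger.)

E[α(G)] ≥ 1103/11 ≈ 100.2727.


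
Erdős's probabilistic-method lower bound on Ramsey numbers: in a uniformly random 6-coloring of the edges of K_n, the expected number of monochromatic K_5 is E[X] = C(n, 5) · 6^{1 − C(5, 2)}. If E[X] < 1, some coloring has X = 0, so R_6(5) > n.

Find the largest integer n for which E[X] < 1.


We need C(n, 5) · 6^{1 − 10} < 1, i.e. C(n, 5) < 6^{10 − 1} = 10077696.
Check values of n near the boundary:
  n = 63: C(63, 5) = 7028847; 7028847 < 10077696? YES
  n = 64: C(64, 5) = 7624512; 7624512 < 10077696? YES
  n = 65: C(65, 5) = 8259888; 8259888 < 10077696? YES
  n = 66: C(66, 5) = 8936928; 8936928 < 10077696? YES
  n = 67: C(67, 5) = 9657648; 9657648 < 10077696? YES
  n = 68: C(68, 5) = 10424128; 10424128 < 10077696? NO
  n = 69: C(69, 5) = 11238513; 11238513 < 10077696? NO
  n = 70: C(70, 5) = 12103014; 12103014 < 10077696? NO
The largest n with C(n, 5) < 10077696 is n = 67 (where E[X] = 67067/69984 ≈ 0.9583). Hence R_6(5) > 67, i.e. R_6(5) ≥ 68.

Largest n = 67; hence R_6(5) > 67.


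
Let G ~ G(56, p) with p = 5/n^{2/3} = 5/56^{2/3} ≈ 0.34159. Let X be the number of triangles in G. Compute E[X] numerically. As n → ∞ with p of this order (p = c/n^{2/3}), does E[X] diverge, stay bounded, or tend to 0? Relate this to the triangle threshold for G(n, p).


Number of potential triangles: C(56, 3) = 27720.
Each occurs with probability p³ ≈ (0.34159)³ ≈ 3.9859694e-02.
By linearity: E[X] = C(56, 3)·p³ ≈ 27720 · 3.9859694e-02 ≈ 1104.91071.
Since α = 2/3 < 1, p = c/n^{2/3} ≫ 1/n is above the triangle threshold p ~ 1/n. Asymptotically E[X] ~ (c³/6)·n^{3(1−α)} = (5³/6)·n^{1} → ∞; triangles are abundant w.h.p.

E[X] ≈ 1104.91071; in regime p = Θ(1/n^{2/3}) E[X] diverges (above the triangle threshold p ~ 1/n).


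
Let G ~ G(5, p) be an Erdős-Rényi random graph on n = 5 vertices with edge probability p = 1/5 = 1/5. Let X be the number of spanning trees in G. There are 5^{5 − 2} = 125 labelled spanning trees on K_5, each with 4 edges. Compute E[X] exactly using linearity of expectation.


K_5 has 5^{5 − 2} = 125 labelled spanning trees.
For each such spanning tree H, let X_H = 1 if all 4 edges of H are present in G. Then P[X_H = 1] = p^{4} = (1/5)^{4} = 1/625.
By linearity: E[X] = Σ_H E[X_H] = 125 · p^{4} = 125 · 1/625 = 1/5.
Numerically: E[X] ≈ 0.2.

E[X] = 125 · (1/5)^{4} = 1/5 ≈ 0.2.


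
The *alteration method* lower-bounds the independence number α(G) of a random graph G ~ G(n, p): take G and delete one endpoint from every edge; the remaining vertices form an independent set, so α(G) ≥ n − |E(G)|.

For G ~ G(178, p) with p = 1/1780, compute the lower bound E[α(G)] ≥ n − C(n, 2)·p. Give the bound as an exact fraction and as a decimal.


E[|E(G)|] = C(178, 2)·p = 15753 · (1/1780) = 177/20.
E[α(G)] ≥ n − E[|E(G)|] = 178 − 177/20 = 3383/20.
Numerically: ≈ 169.150.
(This is only a lower bound; the true E[α(G)] may be larger.)

E[α(G)] ≥ 3383/20 ≈ 169.150.


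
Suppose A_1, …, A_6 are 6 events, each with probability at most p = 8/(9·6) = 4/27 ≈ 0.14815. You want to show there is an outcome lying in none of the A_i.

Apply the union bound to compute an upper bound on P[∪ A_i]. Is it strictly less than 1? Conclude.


Union bound: P[∪_{i=1}^{6} A_i] ≤ Σ_i P[A_i] ≤ 6·p = 6·(4/27) = 8/9.
Numerically: 8/9 ≈ 0.88889.
Is 8/9 < 1? YES.
Since P[∪ A_i] ≤ 8/9 < 1, the complement has P[∩ A_i^c] ≥ 1 − 8/9 = 1/9 > 0, so some outcome avoids every A_i.

6·p = 8/9 ≈ 0.88889; existence CERTIFIED by the union bound.


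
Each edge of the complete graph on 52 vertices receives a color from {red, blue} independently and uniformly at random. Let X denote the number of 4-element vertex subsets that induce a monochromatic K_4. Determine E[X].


Let X = Σ_S X_S over the C(52, 4) = 270725 subsets S of size 4, where X_S = 1 if the K_4 on S is monochromatic.
For a fixed S, the K_4 on S has C(4, 2) = 6 edges. P[all 6 edges red] = (1/2)^6, and likewise for blue, so P[monochromatic] = 2·(1/2)^6 = 2^{1 − 6} = 1/32.
By linearity of expectation: E[X] = C(52, 4) · 2^{1 − 6} = 270725 · 1/32 = 270725/32.
Numerically: E[X] ≈ 8460.156.

E[X] = C(52,4)·2^(1−C(4,2)) = 270725/32 ≈ 8460.156.


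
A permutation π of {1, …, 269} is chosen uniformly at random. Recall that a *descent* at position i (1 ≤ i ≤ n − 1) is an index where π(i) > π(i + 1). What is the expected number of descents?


Write X = Σ X_I over i = 1, …, 268, with X_I the indicator of one descent.
There are 268 indicators.
For each fixed i, the pair (π(i), π(i+1)) is a uniformly random ordered pair of distinct values from {1, …, 269}; by symmetry P[π(i) > π(i+1)] = 1/2.
By linearity: E[X] = 268 · (1/2) = (269 − 1) · (1/2) = 134 ≈ 134.0000.

E[X] = 134 = 134.0000.


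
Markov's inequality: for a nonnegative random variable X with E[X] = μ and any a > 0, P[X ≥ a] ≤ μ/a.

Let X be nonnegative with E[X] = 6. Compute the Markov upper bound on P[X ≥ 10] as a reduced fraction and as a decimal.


μ = E[X] = 6, a = 10.
Markov: P[X ≥ 10] ≤ μ/a = (6)/10 = 3/5.
Numerically: ≈ 0.600.
(Since a = 10 > μ = 6.000, the bound 3/5 is < 1 and informative.)

P[X ≥ 10] ≤ 3/5 ≈ 0.600.


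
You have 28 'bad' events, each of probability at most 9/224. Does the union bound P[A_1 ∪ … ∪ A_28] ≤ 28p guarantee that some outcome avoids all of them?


Union bound: P[∪_{i=1}^{28} A_i] ≤ Σ_i P[A_i] ≤ 28·p = 28·(9/224) = 9/8.
Numerically: 9/8 ≈ 1.125.
Is 9/8 < 1? NO.
Since the bound 9/8 is ≥ 1, the union bound is uninformative here; it does NOT by itself certify existence.

28·p = 9/8 ≈ 1.125; existence NOT certified by the union bound.


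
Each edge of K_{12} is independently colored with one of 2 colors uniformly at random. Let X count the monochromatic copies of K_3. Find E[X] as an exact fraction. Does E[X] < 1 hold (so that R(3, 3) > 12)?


E[X] = C(12, 3) · 2^{1 − 3} = 220 · 2^{−2} = 220/4.
As a reduced fraction: E[X] = 55 ≈ 55.0000000.
Is E[X] < 1? NO.
Since E[X] ≥ 1, the first-moment bound is inconclusive at n = 12; it does NOT by itself certify R(3, 3) > 12.

E[X] = 55 ≈ 55.0000000; E[X] ≥ 1; first-moment method inconclusive here.


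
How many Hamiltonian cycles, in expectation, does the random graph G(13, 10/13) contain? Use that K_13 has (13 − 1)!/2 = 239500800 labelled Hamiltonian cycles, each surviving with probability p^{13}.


K_13 has (13 − 1)!/2 = 239500800 labelled Hamiltonian cycles.
For each such Hamiltonian cycle H, let X_H = 1 if all 13 edges of H are present in G. Then P[X_H = 1] = p^{13} = (10/13)^{13} = 10000000000000/302875106592253.
By linearity: E[X] = Σ_H E[X_H] = 239500800 · p^{13} = 239500800 · 10000000000000/302875106592253 = 2395008000000000000000/302875106592253.
Numerically: E[X] ≈ 7.90758e+06.

E[X] = 239500800 · (10/13)^{13} = 2395008000000000000000/302875106592253 ≈ 7.90758e+06.


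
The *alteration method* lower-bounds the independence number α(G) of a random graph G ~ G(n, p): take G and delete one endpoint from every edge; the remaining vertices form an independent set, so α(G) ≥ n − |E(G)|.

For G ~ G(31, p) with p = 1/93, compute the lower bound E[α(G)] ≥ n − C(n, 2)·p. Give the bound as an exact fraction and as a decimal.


E[|E(G)|] = C(31, 2)·p = 465 · (1/93) = 5.
E[α(G)] ≥ n − E[|E(G)|] = 31 − 5 = 26.
Numerically: ≈ 26.000000.
(This is only a lower bound; the true E[α(G)] may be larger.)

E[α(G)] ≥ 26 ≈ 26.000000.


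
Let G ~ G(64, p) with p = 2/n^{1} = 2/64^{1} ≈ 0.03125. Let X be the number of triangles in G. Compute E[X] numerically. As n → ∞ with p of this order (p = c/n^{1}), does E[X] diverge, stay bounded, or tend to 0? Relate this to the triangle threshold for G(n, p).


Number of potential triangles: C(64, 3) = 41664.
Each occurs with probability p³ ≈ (0.03125)³ ≈ 3.05175781e-05.
By linearity: E[X] = C(64, 3)·p³ ≈ 41664 · 3.05175781e-05 ≈ 1.271484.
Here α = 1, so p = 2/n is exactly at the triangle threshold p ~ 1/n. Asymptotically E[X] → c³/6 = 2³/6 = 4/3 ≈ 1.333333, a bounded constant. In this regime the triangle count is asymptotically Poisson(c³/6).

E[X] ≈ 1.271484; in regime p = Θ(1/n^{1}) E[X] stays bounded (at the triangle threshold p ~ 1/n).


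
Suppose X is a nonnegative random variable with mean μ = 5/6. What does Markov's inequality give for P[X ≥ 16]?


μ = E[X] = 5/6, a = 16.
Markov: P[X ≥ 16] ≤ μ/a = (5/6)/16 = 5/96.
Numerically: ≈ 0.0521.
(Since a = 16 > μ = 0.8333, the bound 5/96 is < 1 and informative.)

P[X ≥ 16] ≤ 5/96 ≈ 0.0521.


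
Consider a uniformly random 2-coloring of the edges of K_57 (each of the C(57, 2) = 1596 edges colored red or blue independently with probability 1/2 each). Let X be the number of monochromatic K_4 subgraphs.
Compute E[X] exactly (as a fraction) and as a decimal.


Let X = Σ_S X_S over the C(57, 4) = 395010 subsets S of size 4, where X_S = 1 if the K_4 on S is monochromatic.
For a fixed S, the K_4 on S has C(4, 2) = 6 edges. P[all 6 edges red] = (1/2)^6, and likewise for blue, so P[monochromatic] = 2·(1/2)^6 = 2^{1 − 6} = 1/32.
By linearity of expectation: E[X] = C(57, 4) · 2^{1 − 6} = 395010 · 1/32 = 197505/16.
Numerically: E[X] ≈ 12344.0625.

E[X] = C(57,4)·2^(1−C(4,2)) = 197505/16 ≈ 12344.0625.


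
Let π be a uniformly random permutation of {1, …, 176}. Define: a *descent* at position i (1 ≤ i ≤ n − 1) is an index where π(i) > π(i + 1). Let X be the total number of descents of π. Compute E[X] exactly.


Write X = Σ X_I over i = 1, …, 175, with X_I the indicator of one descent.
There are 175 indicators.
For each fixed i, the pair (π(i), π(i+1)) is a uniformly random ordered pair of distinct values from {1, …, 176}; by symmetry P[π(i) > π(i+1)] = 1/2.
By linearity: E[X] = 175 · (1/2) = (176 − 1) · (1/2) = 175/2 ≈ 87.500000.

E[X] = 175/2 = 87.500000.


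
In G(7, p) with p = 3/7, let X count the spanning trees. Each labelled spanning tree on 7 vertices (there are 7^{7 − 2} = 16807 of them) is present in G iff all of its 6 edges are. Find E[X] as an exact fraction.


K_7 has 7^{7 − 2} = 16807 labelled spanning trees.
For each such spanning tree H, let X_H = 1 if all 6 edges of H are present in G. Then P[X_H = 1] = p^{6} = (3/7)^{6} = 729/117649.
By linearity: E[X] = Σ_H E[X_H] = 16807 · p^{6} = 16807 · 729/117649 = 729/7.
Numerically: E[X] ≈ 104.1.

E[X] = 16807 · (3/7)^{6} = 729/7 ≈ 104.1.


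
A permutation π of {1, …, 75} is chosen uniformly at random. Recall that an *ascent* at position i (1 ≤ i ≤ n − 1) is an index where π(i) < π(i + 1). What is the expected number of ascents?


Write X = Σ X_I over i = 1, …, 74, with X_I the indicator of one ascent.
There are 74 indicators.
For each fixed i, the pair (π(i), π(i+1)) is a uniformly random ordered pair of distinct values from {1, …, 75}; by symmetry P[π(i) < π(i+1)] = 1/2.
By linearity: E[X] = 74 · (1/2) = (75 − 1) · (1/2) = 37 ≈ 37.000.

E[X] = 37 = 37.000.


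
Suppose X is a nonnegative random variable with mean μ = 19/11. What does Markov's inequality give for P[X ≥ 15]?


μ = E[X] = 19/11, a = 15.
Markov: P[X ≥ 15] ≤ μ/a = (19/11)/15 = 19/165.
Numerically: ≈ 0.11515.
(Since a = 15 > μ = 1.72727, the bound 19/165 is < 1 and informative.)

P[X ≥ 15] ≤ 19/165 ≈ 0.11515.


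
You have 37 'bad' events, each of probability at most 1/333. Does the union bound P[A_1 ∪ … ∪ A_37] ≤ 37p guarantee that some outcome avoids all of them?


Union bound: P[∪_{i=1}^{37} A_i] ≤ Σ_i P[A_i] ≤ 37·p = 37·(1/333) = 1/9.
Numerically: 1/9 ≈ 0.1111111.
Is 1/9 < 1? YES.
Since P[∪ A_i] ≤ 1/9 < 1, the complement has P[∩ A_i^c] ≥ 1 − 1/9 = 8/9 > 0, so some outcome avoids every A_i.

37·p = 1/9 ≈ 0.1111111; existence CERTIFIED by the union bound.


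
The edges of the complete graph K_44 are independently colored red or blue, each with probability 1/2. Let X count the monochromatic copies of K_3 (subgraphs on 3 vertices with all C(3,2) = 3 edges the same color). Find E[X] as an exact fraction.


Let X = Σ_S X_S over the C(44, 3) = 13244 subsets S of size 3, where X_S = 1 if the K_3 on S is monochromatic.
For a fixed S, the K_3 on S has C(3, 2) = 3 edges. P[all 3 edges red] = (1/2)^3, and likewise for blue, so P[monochromatic] = 2·(1/2)^3 = 2^{1 − 3} = 1/4.
By linearity: E[X] = C(44, 3) · 2^{1 − 3} = 13244 · 1/4 = 3311.
Numerically: E[X] ≈ 3311.00000.

E[X] = C(44,3)·2^(1−C(3,2)) = 3311 ≈ 3311.00000.


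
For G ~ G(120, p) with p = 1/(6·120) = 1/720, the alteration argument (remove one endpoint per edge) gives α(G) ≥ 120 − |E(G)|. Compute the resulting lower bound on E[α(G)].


E[|E(G)|] = C(120, 2)·p = 7140 · (1/720) = 119/12.
E[α(G)] ≥ n − E[|E(G)|] = 120 − 119/12 = 1321/12.
Numerically: ≈ 110.083333.
(This is only a lower bound; the true E[α(G)] may be larger.)

E[α(G)] ≥ 1321/12 ≈ 110.083333.


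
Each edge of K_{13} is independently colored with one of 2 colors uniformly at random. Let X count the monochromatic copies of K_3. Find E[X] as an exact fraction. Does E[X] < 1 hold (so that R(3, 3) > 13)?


E[X] = C(13, 3) · 2^{1 − 3} = 286 · 2^{−2} = 286/4.
As a reduced fraction: E[X] = 143/2 ≈ 71.500000.
Is E[X] < 1? NO.
Since E[X] ≥ 1, the first-moment bound is inconclusive at n = 13; it does NOT by itself certify R(3, 3) > 13.

E[X] = 143/2 ≈ 71.500000; E[X] ≥ 1; first-moment method inconclusive here.


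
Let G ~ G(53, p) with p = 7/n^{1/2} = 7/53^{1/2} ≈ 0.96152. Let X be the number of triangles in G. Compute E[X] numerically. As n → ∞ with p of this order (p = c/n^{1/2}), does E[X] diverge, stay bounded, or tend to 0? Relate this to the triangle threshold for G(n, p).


Number of potential triangles: C(53, 3) = 23426.
Each occurs with probability p³ ≈ (0.96152)³ ≈ 8.8895610e-01.
By linearity: E[X] = C(53, 3)·p³ ≈ 23426 · 8.8895610e-01 ≈ 20824.68566.
Since α = 1/2 < 1, p = c/n^{1/2} ≫ 1/n is above the triangle threshold p ~ 1/n. Asymptotically E[X] ~ (c³/6)·n^{3(1−α)} = (7³/6)·n^{1.5} → ∞; triangles are abundant w.h.p.

E[X] ≈ 20824.68566; in regime p = Θ(1/n^{1/2}) E[X] diverges (above the triangle threshold p ~ 1/n).


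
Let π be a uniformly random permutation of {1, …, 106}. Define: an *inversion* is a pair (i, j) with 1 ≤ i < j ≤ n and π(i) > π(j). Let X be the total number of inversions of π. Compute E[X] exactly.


Write X = Σ X_I over the C(106, 2) = 5565 pairs i < j, with X_I the indicator of one inversion.
There are 5565 indicators.
For each fixed pair i < j, the values π(i) and π(j) are two distinct elements of {1, …, 106} in uniformly random order; by symmetry P[π(i) > π(j)] = 1/2.
By linearity: E[X] = 5565 · (1/2) = C(106, 2) · (1/2) = 5565/2 = 5565/2 ≈ 2782.50000.

E[X] = 5565/2 = 2782.50000.


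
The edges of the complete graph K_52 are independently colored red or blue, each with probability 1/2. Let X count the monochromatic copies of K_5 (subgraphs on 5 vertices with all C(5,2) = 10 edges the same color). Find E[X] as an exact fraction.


Let X = Σ_S X_S over the C(52, 5) = 2598960 subsets S of size 5, where X_S = 1 if the K_5 on S is monochromatic.
For a fixed S, the K_5 on S has C(5, 2) = 10 edges. P[all 10 edges red] = (1/2)^10, and likewise for blue, so P[monochromatic] = 2·(1/2)^10 = 2^{1 − 10} = 1/512.
Summing: E[X] = C(52, 5) · 2^{1 − 10} = 2598960 · 1/512 = 162435/32.
Numerically: E[X] ≈ 5076.093750.

E[X] = C(52,5)·2^(1−C(5,2)) = 162435/32 ≈ 5076.093750.


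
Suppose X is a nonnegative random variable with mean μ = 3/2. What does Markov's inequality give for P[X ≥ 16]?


μ = E[X] = 3/2, a = 16.
Markov: P[X ≥ 16] ≤ μ/a = (3/2)/16 = 3/32.
Numerically: ≈ 0.094.
(Since a = 16 > μ = 1.500, the bound 3/32 is < 1 and informative.)

P[X ≥ 16] ≤ 3/32 ≈ 0.094.


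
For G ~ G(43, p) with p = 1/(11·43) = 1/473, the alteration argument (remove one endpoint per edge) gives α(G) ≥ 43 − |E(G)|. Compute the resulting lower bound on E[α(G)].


E[|E(G)|] = C(43, 2)·p = 903 · (1/473) = 21/11.
E[α(G)] ≥ n − E[|E(G)|] = 43 − 21/11 = 452/11.
Numerically: ≈ 41.090909.
(This is only a lower bound; the true E[α(G)] may be larger.)

E[α(G)] ≥ 452/11 ≈ 41.090909.


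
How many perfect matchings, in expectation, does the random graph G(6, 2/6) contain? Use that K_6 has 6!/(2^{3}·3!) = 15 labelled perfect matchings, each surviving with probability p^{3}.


K_6 has 6!/(2^{3}·3!) = 15 labelled perfect matchings.
For each such perfect matching H, let X_H = 1 if all 3 edges of H are present in G. Then P[X_H = 1] = p^{3} = (1/3)^{3} = 1/27.
By linearity of expectation: E[X] = Σ_H E[X_H] = 15 · p^{3} = 15 · 1/27 = 5/9.
Numerically: E[X] ≈ 0.5556.

E[X] = 15 · (1/3)^{3} = 5/9 ≈ 0.5556.


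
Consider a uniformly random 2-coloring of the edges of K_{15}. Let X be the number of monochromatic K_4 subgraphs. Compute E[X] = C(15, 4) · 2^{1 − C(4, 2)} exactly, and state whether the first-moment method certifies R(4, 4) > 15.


E[X] = C(15, 4) · 2^{1 − 6} = 1365 · 2^{−5} = 1365/32.
As a reduced fraction: E[X] = 1365/32 ≈ 42.6562500.
Is E[X] < 1? NO.
Since E[X] ≥ 1, the first-moment bound is inconclusive at n = 15; it does NOT by itself certify R(4, 4) > 15.

E[X] = 1365/32 ≈ 42.6562500; E[X] ≥ 1; first-moment method inconclusive here.


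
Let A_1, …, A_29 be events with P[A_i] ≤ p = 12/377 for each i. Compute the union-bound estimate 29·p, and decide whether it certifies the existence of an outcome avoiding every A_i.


Union bound: P[∪_{i=1}^{29} A_i] ≤ Σ_i P[A_i] ≤ 29·p = 29·(12/377) = 12/13.
Numerically: 12/13 ≈ 0.9230769.
Is 12/13 < 1? YES.
Since P[∪ A_i] ≤ 12/13 < 1, the complement has P[∩ A_i^c] ≥ 1 − 12/13 = 1/13 > 0, so some outcome avoids every A_i.

29·p = 12/13 ≈ 0.9230769; existence CERTIFIED by the union bound.


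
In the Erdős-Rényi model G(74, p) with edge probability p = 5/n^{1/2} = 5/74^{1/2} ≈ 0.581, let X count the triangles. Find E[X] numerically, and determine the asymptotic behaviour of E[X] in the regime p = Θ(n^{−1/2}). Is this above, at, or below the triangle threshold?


Number of potential triangles: C(74, 3) = 64824.
Each occurs with probability p³ ≈ (0.581)³ ≈ 1.96364e-01.
By linearity: E[X] = C(74, 3)·p³ ≈ 64824 · 1.96364e-01 ≈ 12729.116.
Since α = 1/2 < 1, p = c/n^{1/2} ≫ 1/n is above the triangle threshold p ~ 1/n. Asymptotically E[X] ~ (c³/6)·n^{3(1−α)} = (5³/6)·n^{1.5} → ∞; triangles are abundant w.h.p.

E[X] ≈ 12729.116; in regime p = Θ(1/n^{1/2}) E[X] diverges (above the triangle threshold p ~ 1/n).


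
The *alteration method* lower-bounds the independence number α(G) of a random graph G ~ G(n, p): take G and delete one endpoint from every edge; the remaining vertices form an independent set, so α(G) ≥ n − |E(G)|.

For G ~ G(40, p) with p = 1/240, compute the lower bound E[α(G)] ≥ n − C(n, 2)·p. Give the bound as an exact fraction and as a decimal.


E[|E(G)|] = C(40, 2)·p = 780 · (1/240) = 13/4.
E[α(G)] ≥ n − E[|E(G)|] = 40 − 13/4 = 147/4.
Numerically: ≈ 36.75000.
(This is only a lower bound; the true E[α(G)] may be larger.)

E[α(G)] ≥ 147/4 ≈ 36.75000.


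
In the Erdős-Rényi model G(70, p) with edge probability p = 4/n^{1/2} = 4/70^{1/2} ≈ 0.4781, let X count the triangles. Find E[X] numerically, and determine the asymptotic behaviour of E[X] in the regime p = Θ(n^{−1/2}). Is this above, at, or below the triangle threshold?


Number of potential triangles: C(70, 3) = 54740.
Each occurs with probability p³ ≈ (0.4781)³ ≈ 1.092780e-01.
By linearity: E[X] = C(70, 3)·p³ ≈ 54740 · 1.092780e-01 ≈ 5981.8801.
Since α = 1/2 < 1, p = c/n^{1/2} ≫ 1/n is above the triangle threshold p ~ 1/n. Asymptotically E[X] ~ (c³/6)·n^{3(1−α)} = (4³/6)·n^{1.5} → ∞; triangles are abundant w.h.p.

E[X] ≈ 5981.8801; in regime p = Θ(1/n^{1/2}) E[X] diverges (above the triangle threshold p ~ 1/n).


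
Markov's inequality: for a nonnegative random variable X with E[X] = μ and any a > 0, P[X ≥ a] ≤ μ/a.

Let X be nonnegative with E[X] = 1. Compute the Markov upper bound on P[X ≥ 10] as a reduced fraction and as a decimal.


μ = E[X] = 1, a = 10.
Markov: P[X ≥ 10] ≤ μ/a = (1)/10 = 1/10.
Numerically: ≈ 0.100.
(Since a = 10 > μ = 1.000, the bound 1/10 is < 1 and informative.)

P[X ≥ 10] ≤ 1/10 ≈ 0.100.


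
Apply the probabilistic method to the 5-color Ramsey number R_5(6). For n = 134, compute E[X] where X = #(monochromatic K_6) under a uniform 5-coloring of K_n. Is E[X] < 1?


E[X] = C(134, 6) · 5^{1 − 15} = 7177979809 · 5^{−14} = 7177979809/6103515625.
As a reduced fraction: E[X] = 7177979809/6103515625 ≈ 1.1760.
Is E[X] < 1? NO.
Since E[X] ≥ 1, the first-moment bound is inconclusive at n = 134; it does NOT by itself certify R_5(6) > 134.

E[X] = 7177979809/6103515625 ≈ 1.1760; E[X] ≥ 1; first-moment method inconclusive here.


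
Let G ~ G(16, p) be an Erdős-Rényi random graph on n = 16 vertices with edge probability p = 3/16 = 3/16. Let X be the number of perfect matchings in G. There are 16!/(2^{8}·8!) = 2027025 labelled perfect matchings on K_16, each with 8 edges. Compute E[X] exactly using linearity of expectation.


K_16 has 16!/(2^{8}·8!) = 2027025 labelled perfect matchings.
For each such perfect matching H, let X_H = 1 if all 8 edges of H are present in G. Then P[X_H = 1] = p^{8} = (3/16)^{8} = 6561/4294967296.
By linearity of expectation: E[X] = Σ_H E[X_H] = 2027025 · p^{8} = 2027025 · 6561/4294967296 = 13299311025/4294967296.
Numerically: E[X] ≈ 3.09649.

E[X] = 2027025 · (3/16)^{8} = 13299311025/4294967296 ≈ 3.09649.


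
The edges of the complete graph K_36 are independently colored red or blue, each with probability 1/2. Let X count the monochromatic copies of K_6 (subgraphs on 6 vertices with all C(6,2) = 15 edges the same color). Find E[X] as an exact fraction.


Let X = Σ_S X_S over the C(36, 6) = 1947792 subsets S of size 6, where X_S = 1 if the K_6 on S is monochromatic.
For a fixed S, the K_6 on S has C(6, 2) = 15 edges. P[all 15 edges red] = (1/2)^15, and likewise for blue, so P[monochromatic] = 2·(1/2)^15 = 2^{1 − 15} = 1/16384.
By linearity of expectation: E[X] = C(36, 6) · 2^{1 − 15} = 1947792 · 1/16384 = 121737/1024.
Numerically: E[X] ≈ 118.883789.

E[X] = C(36,6)·2^(1−C(6,2)) = 121737/1024 ≈ 118.883789.


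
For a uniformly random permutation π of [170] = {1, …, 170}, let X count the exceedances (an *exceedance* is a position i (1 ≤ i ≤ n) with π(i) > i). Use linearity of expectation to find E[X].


Write X = Σ_{i=1}^{170} X_i, where X_i = 1_{π(i) > i}.
For each fixed i, π(i) is uniform over {1, …, 170} (marginal of a uniform permutation), so P[π(i) > i] = (n − i)/n. Summing: Σ_{i=1}^{170} (n − i)/n = (0 + 1 + … + 169)/170 = 170(170 − 1)/(2·170) = (170 − 1)/2.
Hence E[X] = Σ_{i=1}^{170} (170 − i)/170 = 169/2 ≈ 84.500000.

E[X] = 169/2 = 84.500000.


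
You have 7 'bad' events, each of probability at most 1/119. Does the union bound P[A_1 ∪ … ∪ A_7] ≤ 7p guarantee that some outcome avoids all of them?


Union bound: P[∪_{i=1}^{7} A_i] ≤ Σ_i P[A_i] ≤ 7·p = 7·(1/119) = 1/17.
Numerically: 1/17 ≈ 0.059.
Is 1/17 < 1? YES.
Since P[∪ A_i] ≤ 1/17 < 1, the complement has P[∩ A_i^c] ≥ 1 − 1/17 = 16/17 > 0, so some outcome avoids every A_i.

7·p = 1/17 ≈ 0.059; existence CERTIFIED by the union bound.


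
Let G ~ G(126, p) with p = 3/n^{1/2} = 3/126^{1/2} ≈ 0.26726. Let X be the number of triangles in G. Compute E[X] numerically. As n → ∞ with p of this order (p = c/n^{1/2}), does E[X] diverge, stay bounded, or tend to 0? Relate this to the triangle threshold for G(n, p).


Number of potential triangles: C(126, 3) = 325500.
Each occurs with probability p³ ≈ (0.26726)³ ≈ 1.9090089e-02.
By linearity: E[X] = C(126, 3)·p³ ≈ 325500 · 1.9090089e-02 ≈ 6213.82387.
Since α = 1/2 < 1, p = c/n^{1/2} ≫ 1/n is above the triangle threshold p ~ 1/n. Asymptotically E[X] ~ (c³/6)·n^{3(1−α)} = (3³/6)·n^{1.5} → ∞; triangles are abundant w.h.p.

E[X] ≈ 6213.82387; in regime p = Θ(1/n^{1/2}) E[X] diverges (above the triangle threshold p ~ 1/n).


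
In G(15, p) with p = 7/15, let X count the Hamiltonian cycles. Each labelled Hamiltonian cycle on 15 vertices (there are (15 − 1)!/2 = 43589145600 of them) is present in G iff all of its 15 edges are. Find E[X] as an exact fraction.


K_15 has (15 − 1)!/2 = 43589145600 labelled Hamiltonian cycles.
For each such Hamiltonian cycle H, let X_H = 1 if all 15 edges of H are present in G. Then P[X_H = 1] = p^{15} = (7/15)^{15} = 4747561509943/437893890380859375.
By linearity of expectation: E[X] = Σ_H E[X_H] = 43589145600 · p^{15} = 43589145600 · 4747561509943/437893890380859375 = 34064551424174695424/72081298828125.
Numerically: E[X] ≈ 4.726e+05.

E[X] = 43589145600 · (7/15)^{15} = 34064551424174695424/72081298828125 ≈ 4.726e+05.


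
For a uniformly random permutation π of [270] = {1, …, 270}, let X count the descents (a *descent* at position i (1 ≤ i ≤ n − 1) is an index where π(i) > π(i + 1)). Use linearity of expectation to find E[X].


Write X = Σ X_I over i = 1, …, 269, with X_I the indicator of one descent.
There are 269 indicators.
For each fixed i, the pair (π(i), π(i+1)) is a uniformly random ordered pair of distinct values from {1, …, 270}; by symmetry P[π(i) > π(i+1)] = 1/2.
By linearity: E[X] = 269 · (1/2) = (270 − 1) · (1/2) = 269/2 ≈ 134.500000.

E[X] = 269/2 = 134.500000.


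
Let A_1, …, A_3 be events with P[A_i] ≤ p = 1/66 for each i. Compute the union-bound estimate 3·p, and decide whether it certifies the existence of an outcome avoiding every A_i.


Union bound: P[∪_{i=1}^{3} A_i] ≤ Σ_i P[A_i] ≤ 3·p = 3·(1/66) = 1/22.
Numerically: 1/22 ≈ 0.0454545.
Is 1/22 < 1? YES.
Since P[∪ A_i] ≤ 1/22 < 1, the complement has P[∩ A_i^c] ≥ 1 − 1/22 = 21/22 > 0, so some outcome avoids every A_i.

3·p = 1/22 ≈ 0.0454545; existence CERTIFIED by the union bound.


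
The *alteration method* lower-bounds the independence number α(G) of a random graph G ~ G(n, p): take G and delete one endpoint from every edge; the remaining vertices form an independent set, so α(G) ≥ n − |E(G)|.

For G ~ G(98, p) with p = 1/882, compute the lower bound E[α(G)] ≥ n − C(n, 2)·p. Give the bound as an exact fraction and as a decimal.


E[|E(G)|] = C(98, 2)·p = 4753 · (1/882) = 97/18.
E[α(G)] ≥ n − E[|E(G)|] = 98 − 97/18 = 1667/18.
Numerically: ≈ 92.6111.
(This is only a lower bound; the true E[α(G)] may be larger.)

E[α(G)] ≥ 1667/18 ≈ 92.6111.


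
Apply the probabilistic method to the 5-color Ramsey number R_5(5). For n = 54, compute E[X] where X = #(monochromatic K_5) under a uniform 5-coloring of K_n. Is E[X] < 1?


E[X] = C(54, 5) · 5^{1 − 10} = 3162510 · 5^{−9} = 3162510/1953125.
As a reduced fraction: E[X] = 632502/390625 ≈ 1.6192.
Is E[X] < 1? NO.
Since E[X] ≥ 1, the first-moment bound is inconclusive at n = 54; it does NOT by itself certify R_5(5) > 54.

E[X] = 632502/390625 ≈ 1.6192; E[X] ≥ 1; first-moment method inconclusive here.


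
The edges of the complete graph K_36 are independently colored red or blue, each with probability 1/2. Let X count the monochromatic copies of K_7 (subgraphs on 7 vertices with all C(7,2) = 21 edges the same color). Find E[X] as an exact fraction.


Let X = Σ_S X_S over the C(36, 7) = 8347680 subsets S of size 7, where X_S = 1 if the K_7 on S is monochromatic.
For a fixed S, the K_7 on S has C(7, 2) = 21 edges. P[all 21 edges red] = (1/2)^21, and likewise for blue, so P[monochromatic] = 2·(1/2)^21 = 2^{1 − 21} = 1/1048576.
By linearity: E[X] = C(36, 7) · 2^{1 − 21} = 8347680 · 1/1048576 = 260865/32768.
Numerically: E[X] ≈ 7.96097.

E[X] = C(36,7)·2^(1−C(7,2)) = 260865/32768 ≈ 7.96097.


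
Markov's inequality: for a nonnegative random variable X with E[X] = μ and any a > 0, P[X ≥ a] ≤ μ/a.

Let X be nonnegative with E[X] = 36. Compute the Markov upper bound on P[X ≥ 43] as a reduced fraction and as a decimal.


μ = E[X] = 36, a = 43.
Markov: P[X ≥ 43] ≤ μ/a = (36)/43 = 36/43.
Numerically: ≈ 0.83721.
(Since a = 43 > μ = 36.00000, the bound 36/43 is < 1 and informative.)

P[X ≥ 43] ≤ 36/43 ≈ 0.83721.


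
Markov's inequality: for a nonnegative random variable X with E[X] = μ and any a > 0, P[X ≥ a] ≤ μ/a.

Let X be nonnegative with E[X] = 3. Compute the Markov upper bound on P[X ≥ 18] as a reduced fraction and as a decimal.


μ = E[X] = 3, a = 18.
Markov: P[X ≥ 18] ≤ μ/a = (3)/18 = 1/6.
Numerically: ≈ 0.16667.
(Since a = 18 > μ = 3.00000, the bound 1/6 is < 1 and informative.)

P[X ≥ 18] ≤ 1/6 ≈ 0.16667.


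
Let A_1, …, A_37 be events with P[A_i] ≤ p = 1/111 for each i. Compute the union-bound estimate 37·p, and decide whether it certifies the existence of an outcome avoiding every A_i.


Union bound: P[∪_{i=1}^{37} A_i] ≤ Σ_i P[A_i] ≤ 37·p = 37·(1/111) = 1/3.
Numerically: 1/3 ≈ 0.3333333.
Is 1/3 < 1? YES.
Since P[∪ A_i] ≤ 1/3 < 1, the complement has P[∩ A_i^c] ≥ 1 − 1/3 = 2/3 > 0, so some outcome avoids every A_i.

37·p = 1/3 ≈ 0.3333333; existence CERTIFIED by the union bound.


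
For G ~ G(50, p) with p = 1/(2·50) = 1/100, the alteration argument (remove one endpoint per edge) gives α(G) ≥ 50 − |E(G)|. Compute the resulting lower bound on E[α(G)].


E[|E(G)|] = C(50, 2)·p = 1225 · (1/100) = 49/4.
E[α(G)] ≥ n − E[|E(G)|] = 50 − 49/4 = 151/4.
Numerically: ≈ 37.750000.
(This is only a lower bound; the true E[α(G)] may be larger.)

E[α(G)] ≥ 151/4 ≈ 37.750000.


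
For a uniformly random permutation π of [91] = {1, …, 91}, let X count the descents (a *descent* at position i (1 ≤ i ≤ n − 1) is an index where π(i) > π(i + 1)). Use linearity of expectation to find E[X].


Write X = Σ X_I over i = 1, …, 90, with X_I the indicator of one descent.
There are 90 indicators.
For each fixed i, the pair (π(i), π(i+1)) is a uniformly random ordered pair of distinct values from {1, …, 91}; by symmetry P[π(i) > π(i+1)] = 1/2.
By linearity: E[X] = 90 · (1/2) = (91 − 1) · (1/2) = 45 ≈ 45.0000.

E[X] = 45 = 45.0000.


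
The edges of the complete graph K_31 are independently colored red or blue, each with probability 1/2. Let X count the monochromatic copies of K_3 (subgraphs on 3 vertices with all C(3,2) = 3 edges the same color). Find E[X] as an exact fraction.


Let X = Σ_S X_S over the C(31, 3) = 4495 subsets S of size 3, where X_S = 1 if the K_3 on S is monochromatic.
For a fixed S, the K_3 on S has C(3, 2) = 3 edges. P[all 3 edges red] = (1/2)^3, and likewise for blue, so P[monochromatic] = 2·(1/2)^3 = 2^{1 − 3} = 1/4.
By linearity: E[X] = C(31, 3) · 2^{1 − 3} = 4495 · 1/4 = 4495/4.
Numerically: E[X] ≈ 1123.75000.

E[X] = C(31,3)·2^(1−C(3,2)) = 4495/4 ≈ 1123.75000.


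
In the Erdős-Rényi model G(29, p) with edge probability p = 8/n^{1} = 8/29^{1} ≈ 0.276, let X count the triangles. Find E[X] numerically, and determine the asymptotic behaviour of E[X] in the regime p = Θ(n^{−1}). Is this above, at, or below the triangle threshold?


Number of potential triangles: C(29, 3) = 3654.
Each occurs with probability p³ ≈ (0.276)³ ≈ 2.09931e-02.
By linearity: E[X] = C(29, 3)·p³ ≈ 3654 · 2.09931e-02 ≈ 76.709.
Here α = 1, so p = 8/n is exactly at the triangle threshold p ~ 1/n. Asymptotically E[X] → c³/6 = 8³/6 = 256/3 ≈ 85.333, a bounded constant. In this regime the triangle count is asymptotically Poisson(c³/6).

E[X] ≈ 76.709; in regime p = Θ(1/n^{1}) E[X] stays bounded (at the triangle threshold p ~ 1/n).
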